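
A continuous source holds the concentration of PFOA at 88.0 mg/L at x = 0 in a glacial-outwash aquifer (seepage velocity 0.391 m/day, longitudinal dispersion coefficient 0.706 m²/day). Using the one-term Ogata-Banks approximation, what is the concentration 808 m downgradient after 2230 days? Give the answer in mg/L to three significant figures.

For a continuous step input, C/C₀ ≈ ½·erfc((x−vt)/(2√(Dt))).
vt = 0.391 × 2230 = 871.93 m and 2√(Dt) = 2√(0.706 × 2230) = 79.36 m.
Argument (x−vt)/(2√(Dt)) = (808 − 871.93)/79.36 = -0.8056; ½·erfc(-0.8056) = 0.8727.
C = 88.0 × 0.8727 = 76.8 mg/L.

76.8 mg/L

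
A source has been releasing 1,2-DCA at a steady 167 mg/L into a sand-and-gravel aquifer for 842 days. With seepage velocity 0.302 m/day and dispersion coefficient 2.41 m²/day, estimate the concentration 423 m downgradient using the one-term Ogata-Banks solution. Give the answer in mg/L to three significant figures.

For a continuous step input, C/C₀ ≈ ½·erfc((x−vt)/(2√(Dt))).
vt = 0.302 × 842 = 254.284 m and 2√(Dt) = 2√(2.41 × 842) = 90.09 m.
Argument (x−vt)/(2√(Dt)) = (423 − 254.284)/90.09 = 1.873; ½·erfc(1.873) = 0.004039.
C = 167 × 0.004039 = 0.675 mg/L.

0.675 mg/L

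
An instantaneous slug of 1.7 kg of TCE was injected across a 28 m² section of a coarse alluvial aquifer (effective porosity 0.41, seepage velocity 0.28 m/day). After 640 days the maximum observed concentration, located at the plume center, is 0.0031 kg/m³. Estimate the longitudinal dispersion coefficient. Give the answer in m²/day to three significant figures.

At the plume center C_max = M/(n_e·A·√(4πDt)), so D = M²/(4πt·(n_e·A·C_max)²).
n_e·A·C_max = 0.41 × 28 × 0.0031 = 0.03559 kg/m.
D = 1.7²/(4π × 640 × 0.03559²) = 0.284 m²/day.

0.284 m²/day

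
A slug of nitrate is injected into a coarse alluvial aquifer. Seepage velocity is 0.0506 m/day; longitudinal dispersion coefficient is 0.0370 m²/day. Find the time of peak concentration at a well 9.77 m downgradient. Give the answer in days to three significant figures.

179 days

For the 1D instantaneous-source solution, setting ∂C/∂t = 0 at fixed x gives v²t² + 2Dt − x² = 0, so t = (√(D² + v²x²) − D)/v².
√(D² + v²x²) = √(0.0370² + 0.0506² × 9.77²) = 0.4957; v² = 0.00256036.
t = (0.4957 − 0.0370)/0.00256036 = 179 days (vs. the pure-advection estimate x/v = 193 d).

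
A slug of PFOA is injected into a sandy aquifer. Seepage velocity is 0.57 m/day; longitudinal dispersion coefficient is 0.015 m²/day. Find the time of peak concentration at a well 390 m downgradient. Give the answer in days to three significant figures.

For the 1D instantaneous-source solution, setting ∂C/∂t = 0 at fixed x gives v²t² + 2Dt − x² = 0, so t = (√(D² + v²x²) − D)/v².
√(D² + v²x²) = √(0.015² + 0.57² × 390²) = 222.3; v² = 0.3249.
t = (222.3 − 0.015)/0.3249 = 684 days (vs. the pure-advection estimate x/v = 684 d).

684 days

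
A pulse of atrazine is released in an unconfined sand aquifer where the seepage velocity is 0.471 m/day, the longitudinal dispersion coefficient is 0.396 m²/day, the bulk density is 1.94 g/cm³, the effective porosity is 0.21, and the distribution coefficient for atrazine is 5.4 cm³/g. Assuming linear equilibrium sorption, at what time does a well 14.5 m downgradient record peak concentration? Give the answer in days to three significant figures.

1480 days

Retardation factor R = 1 + ρ_b·K_d/n = 1 + 1.94 × 5.4/0.21 = 50.89.
Sorption retards both mechanisms: v_R = v/R = 0.009255 m/day, D_R = D/R = 0.007781 m²/day.
Peak time from v_R²t² + 2D_R t − x² = 0: t = (√(D_R² + v_R²x²) − D_R)/v_R².
√(D_R² + v_R²x²) = √(0.007781² + 0.009255² × 14.5²) = 0.1344; v_R² = 8.566e-05.
t = (0.1344 − 0.007781)/8.566e-05 = 1480 days.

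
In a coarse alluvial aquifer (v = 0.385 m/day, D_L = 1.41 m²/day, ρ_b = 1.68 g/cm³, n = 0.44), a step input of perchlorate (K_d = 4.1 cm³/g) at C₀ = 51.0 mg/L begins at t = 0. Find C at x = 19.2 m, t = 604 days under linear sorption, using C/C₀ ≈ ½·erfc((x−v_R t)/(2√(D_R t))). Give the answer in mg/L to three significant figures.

Retardation factor R = 1 + ρ_b·K_d/n = 1 + 1.68 × 4.1/0.44 = 16.65.
Sorption retards both mechanisms: v_R = v/R = 0.02312 m/day, D_R = D/R = 0.08468 m²/day.
v_R·t = 0.02312 × 604 = 13.96448 m; 2√(D_R t) = 14.30 m; argument = (19.2 − 13.96448)/14.30 = 0.3661.
C = C₀ × ½·erfc(0.3661) = 51.0 × 0.3023 = 15.4 mg/L.

15.4 mg/L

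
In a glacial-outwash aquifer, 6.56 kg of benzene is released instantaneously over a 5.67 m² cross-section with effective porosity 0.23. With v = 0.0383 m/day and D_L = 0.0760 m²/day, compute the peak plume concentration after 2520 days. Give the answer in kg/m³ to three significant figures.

0.103 kg/m³

The peak of an instantaneous 1D plume sits at x = vt; there the Gaussian factor is 1 and C_max = M/(n_e·A·√(4πDt)), where n_e·A is the pore area the mass is dissolved in.
√(4πDt) = √(4π × 0.0760 × 2520) = 49.06 m, so C_max = 6.56/(0.23 × 5.67 × 49.06) = 0.103 kg/m³.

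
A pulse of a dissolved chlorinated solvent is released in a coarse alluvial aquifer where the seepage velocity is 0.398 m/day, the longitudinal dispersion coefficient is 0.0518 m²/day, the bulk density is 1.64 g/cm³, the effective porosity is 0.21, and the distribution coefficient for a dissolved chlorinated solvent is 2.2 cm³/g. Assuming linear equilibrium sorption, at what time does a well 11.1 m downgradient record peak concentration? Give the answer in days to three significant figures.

Retardation factor R = 1 + ρ_b·K_d/n = 1 + 1.64 × 2.2/0.21 = 18.18.
Sorption retards both mechanisms: v_R = v/R = 0.02189 m/day, D_R = D/R = 0.002849 m²/day.
Peak time from v_R²t² + 2D_R t − x² = 0: t = (√(D_R² + v_R²x²) − D_R)/v_R².
√(D_R² + v_R²x²) = √(0.002849² + 0.02189² × 11.1²) = 0.2430; v_R² = 0.0004792.
t = (0.2430 − 0.002849)/0.0004792 = 501 days.

501 days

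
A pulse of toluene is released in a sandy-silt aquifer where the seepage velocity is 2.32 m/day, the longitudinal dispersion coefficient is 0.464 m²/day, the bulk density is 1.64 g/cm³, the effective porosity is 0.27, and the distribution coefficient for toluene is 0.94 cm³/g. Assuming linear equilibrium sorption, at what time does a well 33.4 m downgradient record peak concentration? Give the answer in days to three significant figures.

Retardation factor R = 1 + ρ_b·K_d/n = 1 + 1.64 × 0.94/0.27 = 6.710.
Sorption retards both mechanisms: v_R = v/R = 0.3458 m/day, D_R = D/R = 0.06915 m²/day.
Peak time from v_R²t² + 2D_R t − x² = 0: t = (√(D_R² + v_R²x²) − D_R)/v_R².
√(D_R² + v_R²x²) = √(0.06915² + 0.3458² × 33.4²) = 11.55; v_R² = 0.1196.
t = (11.55 − 0.06915)/0.1196 = 96.0 days.

96.0 days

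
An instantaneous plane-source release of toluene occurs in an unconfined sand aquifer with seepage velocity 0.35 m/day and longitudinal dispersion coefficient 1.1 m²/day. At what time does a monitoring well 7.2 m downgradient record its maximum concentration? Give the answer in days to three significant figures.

13.5 days

For the 1D instantaneous-source solution, setting ∂C/∂t = 0 at fixed x gives v²t² + 2Dt − x² = 0, so t = (√(D² + v²x²) − D)/v².
√(D² + v²x²) = √(1.1² + 0.35² × 7.2²) = 2.750; v² = 0.1225.
t = (2.750 − 1.1)/0.1225 = 13.5 days (vs. the pure-advection estimate x/v = 20.6 d).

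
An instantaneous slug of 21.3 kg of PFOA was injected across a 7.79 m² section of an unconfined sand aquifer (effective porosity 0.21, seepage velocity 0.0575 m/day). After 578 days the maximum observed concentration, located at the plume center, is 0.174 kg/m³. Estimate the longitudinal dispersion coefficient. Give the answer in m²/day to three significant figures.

At the plume center C_max = M/(n_e·A·√(4πDt)), so D = M²/(4πt·(n_e·A·C_max)²).
n_e·A·C_max = 0.21 × 7.79 × 0.174 = 0.2846 kg/m.
D = 21.3²/(4π × 578 × 0.2846²) = 0.771 m²/day.

0.771 m²/day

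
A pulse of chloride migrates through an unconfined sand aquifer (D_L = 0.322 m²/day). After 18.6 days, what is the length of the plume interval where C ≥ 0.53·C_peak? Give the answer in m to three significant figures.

The plume is Gaussian with σ = √(2Dt) = √(2 × 0.322 × 18.6) = 3.461 m.
C/C_peak = exp(−Δx²/(2σ²)) = 0.53 ⇒ Δx = σ·√(−2 ln 0.53) = 3.461 × 1.127 = 3.901 m.
Width = 2Δx = 7.80 m.

7.80 m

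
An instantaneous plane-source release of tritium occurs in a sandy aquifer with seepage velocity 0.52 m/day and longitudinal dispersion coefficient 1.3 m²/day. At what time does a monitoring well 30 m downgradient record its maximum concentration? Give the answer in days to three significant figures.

For the 1D instantaneous-source solution, setting ∂C/∂t = 0 at fixed x gives v²t² + 2Dt − x² = 0, so t = (√(D² + v²x²) − D)/v².
√(D² + v²x²) = √(1.3² + 0.52² × 30²) = 15.65; v² = 0.2704.
t = (15.65 − 1.3)/0.2704 = 53.1 days (vs. the pure-advection estimate x/v = 57.7 d).

53.1 days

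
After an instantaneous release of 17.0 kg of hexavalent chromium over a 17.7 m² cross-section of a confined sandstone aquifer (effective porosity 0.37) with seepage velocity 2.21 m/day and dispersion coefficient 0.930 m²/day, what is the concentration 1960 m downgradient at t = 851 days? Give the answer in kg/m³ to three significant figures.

For an instantaneous plane source, C(x,t) = M/(n_e·A·√(4πDt)) · exp(−(x−vt)²/(4Dt)), with n_e·A the pore (flow) area.
Plume center vt = 2.21 × 851 = 1880.71 m, so the well at 1960 m is 79.29 m downgradient of the peak.
√(4πDt) = 99.73 m, giving peak height M/(n_e·A·√(4πDt)) = 17.0/(0.37 × 17.7 × 99.73) = 0.02603 kg/m³.
(x−vt)²/(4Dt) = (79.29)²/(4 × 0.930 × 851) = 1.986; exp(−1.986) = 0.1372.
C = 0.02603 × 0.1372 = 0.00357 kg/m³.

0.00357 kg/m³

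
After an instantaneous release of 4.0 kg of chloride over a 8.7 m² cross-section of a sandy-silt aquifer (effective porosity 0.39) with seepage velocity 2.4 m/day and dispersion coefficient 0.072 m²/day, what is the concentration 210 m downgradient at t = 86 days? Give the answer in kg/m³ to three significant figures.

0.0792 kg/m³

For an instantaneous plane source, C(x,t) = M/(n_e·A·√(4πDt)) · exp(−(x−vt)²/(4Dt)), with n_e·A the pore (flow) area.
Plume center vt = 2.4 × 86 = 206.4 m, so the well at 210 m is 3.6 m downgradient of the peak.
√(4πDt) = 8.821 m, giving peak height M/(n_e·A·√(4πDt)) = 4.0/(0.39 × 8.7 × 8.821) = 0.1336 kg/m³.
(x−vt)²/(4Dt) = (3.6)²/(4 × 0.072 × 86) = 0.5233; exp(−0.5233) = 0.5926.
C = 0.1336 × 0.5926 = 0.0792 kg/m³.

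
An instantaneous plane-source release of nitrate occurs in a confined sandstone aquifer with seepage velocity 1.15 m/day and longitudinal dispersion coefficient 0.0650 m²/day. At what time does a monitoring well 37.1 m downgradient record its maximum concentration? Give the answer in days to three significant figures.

32.2 days

For the 1D instantaneous-source solution, setting ∂C/∂t = 0 at fixed x gives v²t² + 2Dt − x² = 0, so t = (√(D² + v²x²) − D)/v².
√(D² + v²x²) = √(0.0650² + 1.15² × 37.1²) = 42.67; v² = 1.3225.
t = (42.67 − 0.0650)/1.3225 = 32.2 days (vs. the pure-advection estimate x/v = 32.3 d).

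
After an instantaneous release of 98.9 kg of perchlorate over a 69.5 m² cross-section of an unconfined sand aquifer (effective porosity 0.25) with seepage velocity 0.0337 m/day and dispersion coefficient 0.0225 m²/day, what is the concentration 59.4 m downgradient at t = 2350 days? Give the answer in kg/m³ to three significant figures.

0.0346 kg/m³

For an instantaneous plane source, C(x,t) = M/(n_e·A·√(4πDt)) · exp(−(x−vt)²/(4Dt)), with n_e·A the pore (flow) area.
Plume center vt = 0.0337 × 2350 = 79.195 m, so the well at 59.4 m is 19.795 m upgradient of the peak.
√(4πDt) = 25.78 m, giving peak height M/(n_e·A·√(4πDt)) = 98.9/(0.25 × 69.5 × 25.78) = 0.2208 kg/m³.
(x−vt)²/(4Dt) = (-19.795)²/(4 × 0.0225 × 2350) = 1.853; exp(−1.853) = 0.1568.
C = 0.2208 × 0.1568 = 0.0346 kg/m³.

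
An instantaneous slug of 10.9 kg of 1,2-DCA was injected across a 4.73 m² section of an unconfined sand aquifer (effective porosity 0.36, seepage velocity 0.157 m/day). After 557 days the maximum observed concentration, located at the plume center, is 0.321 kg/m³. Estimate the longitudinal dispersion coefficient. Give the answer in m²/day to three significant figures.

At the plume center C_max = M/(n_e·A·√(4πDt)), so D = M²/(4πt·(n_e·A·C_max)²).
n_e·A·C_max = 0.36 × 4.73 × 0.321 = 0.5466 kg/m.
D = 10.9²/(4π × 557 × 0.5466²) = 0.0568 m²/day.

0.0568 m²/day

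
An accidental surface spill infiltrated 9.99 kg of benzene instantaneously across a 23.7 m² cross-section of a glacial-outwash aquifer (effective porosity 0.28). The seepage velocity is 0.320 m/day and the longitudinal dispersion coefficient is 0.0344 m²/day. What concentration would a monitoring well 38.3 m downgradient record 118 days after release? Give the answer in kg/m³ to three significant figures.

0.207 kg/m³

For an instantaneous plane source, C(x,t) = M/(n_e·A·√(4πDt)) · exp(−(x−vt)²/(4Dt)), with n_e·A the pore (flow) area.
Plume center vt = 0.320 × 118 = 37.76 m, so the well at 38.3 m is 0.54 m downgradient of the peak.
√(4πDt) = 7.142 m, giving peak height M/(n_e·A·√(4πDt)) = 9.99/(0.28 × 23.7 × 7.142) = 0.2108 kg/m³.
(x−vt)²/(4Dt) = (0.54)²/(4 × 0.0344 × 118) = 0.01796; exp(−0.01796) = 0.9822.
C = 0.2108 × 0.9822 = 0.207 kg/m³.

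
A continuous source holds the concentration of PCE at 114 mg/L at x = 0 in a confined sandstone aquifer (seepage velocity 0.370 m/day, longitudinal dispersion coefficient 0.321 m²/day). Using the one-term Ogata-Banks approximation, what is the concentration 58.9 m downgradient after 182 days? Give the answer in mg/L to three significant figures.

For a continuous step input, C/C₀ ≈ ½·erfc((x−vt)/(2√(Dt))).
vt = 0.370 × 182 = 67.34 m and 2√(Dt) = 2√(0.321 × 182) = 15.29 m.
Argument (x−vt)/(2√(Dt)) = (58.9 − 67.34)/15.29 = -0.5520; ½·erfc(-0.5520) = 0.7825.
C = 114 × 0.7825 = 89.2 mg/L.

89.2 mg/L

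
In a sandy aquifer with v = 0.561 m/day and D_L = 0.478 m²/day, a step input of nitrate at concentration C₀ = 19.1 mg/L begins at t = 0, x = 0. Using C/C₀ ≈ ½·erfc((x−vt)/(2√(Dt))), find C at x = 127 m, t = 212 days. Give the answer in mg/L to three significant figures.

5.45 mg/L

For a continuous step input, C/C₀ ≈ ½·erfc((x−vt)/(2√(Dt))).
vt = 0.561 × 212 = 118.932 m and 2√(Dt) = 2√(0.478 × 212) = 20.13 m.
Argument (x−vt)/(2√(Dt)) = (127 − 118.932)/20.13 = 0.4008; ½·erfc(0.4008) = 0.2854.
C = 19.1 × 0.2854 = 5.45 mg/L.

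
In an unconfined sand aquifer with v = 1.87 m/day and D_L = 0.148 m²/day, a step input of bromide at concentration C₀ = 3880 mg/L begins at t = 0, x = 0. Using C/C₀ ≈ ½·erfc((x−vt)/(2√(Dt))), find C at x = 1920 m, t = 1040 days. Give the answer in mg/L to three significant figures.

3570 mg/L

For a continuous step input, C/C₀ ≈ ½·erfc((x−vt)/(2√(Dt))).
vt = 1.87 × 1040 = 1944.8 m and 2√(Dt) = 2√(0.148 × 1040) = 24.81 m.
Argument (x−vt)/(2√(Dt)) = (1920 − 1944.8)/24.81 = -0.9996; ½·erfc(-0.9996) = 0.9213.
C = 3880 × 0.9213 = 3570 mg/L.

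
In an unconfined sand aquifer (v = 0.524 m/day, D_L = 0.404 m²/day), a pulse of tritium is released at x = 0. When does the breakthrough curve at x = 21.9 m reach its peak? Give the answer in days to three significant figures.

40.3 days

For the 1D instantaneous-source solution, setting ∂C/∂t = 0 at fixed x gives v²t² + 2Dt − x² = 0, so t = (√(D² + v²x²) − D)/v².
√(D² + v²x²) = √(0.404² + 0.524² × 21.9²) = 11.48; v² = 0.274576.
t = (11.48 − 0.404)/0.274576 = 40.3 days (vs. the pure-advection estimate x/v = 41.8 d).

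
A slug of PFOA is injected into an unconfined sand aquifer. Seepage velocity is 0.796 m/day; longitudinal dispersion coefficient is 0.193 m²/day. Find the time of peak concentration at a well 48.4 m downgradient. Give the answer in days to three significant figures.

For the 1D instantaneous-source solution, setting ∂C/∂t = 0 at fixed x gives v²t² + 2Dt − x² = 0, so t = (√(D² + v²x²) − D)/v².
√(D² + v²x²) = √(0.193² + 0.796² × 48.4²) = 38.53; v² = 0.633616.
t = (38.53 − 0.193)/0.633616 = 60.5 days (vs. the pure-advection estimate x/v = 60.8 d).

60.5 days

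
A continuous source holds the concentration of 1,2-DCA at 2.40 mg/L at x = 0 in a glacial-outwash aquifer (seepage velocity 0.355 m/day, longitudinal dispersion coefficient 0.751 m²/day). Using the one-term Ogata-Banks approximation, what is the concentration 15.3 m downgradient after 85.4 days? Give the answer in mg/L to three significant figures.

2.18 mg/L

For a continuous step input, C/C₀ ≈ ½·erfc((x−vt)/(2√(Dt))).
vt = 0.355 × 85.4 = 30.317 m and 2√(Dt) = 2√(0.751 × 85.4) = 16.02 m.
Argument (x−vt)/(2√(Dt)) = (15.3 − 30.317)/16.02 = -0.9374; ½·erfc(-0.9374) = 0.9075.
C = 2.40 × 0.9075 = 2.18 mg/L.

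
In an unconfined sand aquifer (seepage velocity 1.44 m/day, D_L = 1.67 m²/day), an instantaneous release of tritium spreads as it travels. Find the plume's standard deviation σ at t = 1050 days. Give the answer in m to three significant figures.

Dispersive spreading gives a Gaussian with σ² = 2Dt; advection only shifts the center.
σ = √(2 × 1.67 × 1050) = 59.2 m.

59.2 m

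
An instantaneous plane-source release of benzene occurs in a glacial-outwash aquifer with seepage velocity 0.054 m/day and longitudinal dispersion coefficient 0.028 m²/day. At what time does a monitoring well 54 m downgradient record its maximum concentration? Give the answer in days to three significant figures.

990 days

For the 1D instantaneous-source solution, setting ∂C/∂t = 0 at fixed x gives v²t² + 2Dt − x² = 0, so t = (√(D² + v²x²) − D)/v².
√(D² + v²x²) = √(0.028² + 0.054² × 54²) = 2.916; v² = 0.002916.
t = (2.916 − 0.028)/0.002916 = 990 days (vs. the pure-advection estimate x/v = 1000 d).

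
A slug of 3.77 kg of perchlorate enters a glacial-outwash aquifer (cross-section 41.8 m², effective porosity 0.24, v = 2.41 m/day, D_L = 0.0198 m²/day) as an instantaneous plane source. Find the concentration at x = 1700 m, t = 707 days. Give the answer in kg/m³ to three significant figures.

0.0217 kg/m³

For an instantaneous plane source, C(x,t) = M/(n_e·A·√(4πDt)) · exp(−(x−vt)²/(4Dt)), with n_e·A the pore (flow) area.
Plume center vt = 2.41 × 707 = 1703.87 m, so the well at 1700 m is 3.87 m upgradient of the peak.
√(4πDt) = 13.26 m, giving peak height M/(n_e·A·√(4πDt)) = 3.77/(0.24 × 41.8 × 13.26) = 0.02834 kg/m³.
(x−vt)²/(4Dt) = (-3.87)²/(4 × 0.0198 × 707) = 0.2675; exp(−0.2675) = 0.7653.
C = 0.02834 × 0.7653 = 0.0217 kg/m³.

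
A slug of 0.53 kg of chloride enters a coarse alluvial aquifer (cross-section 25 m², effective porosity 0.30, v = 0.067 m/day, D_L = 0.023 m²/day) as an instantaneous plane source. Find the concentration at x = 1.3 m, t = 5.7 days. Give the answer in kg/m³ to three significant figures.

For an instantaneous plane source, C(x,t) = M/(n_e·A·√(4πDt)) · exp(−(x−vt)²/(4Dt)), with n_e·A the pore (flow) area.
Plume center vt = 0.067 × 5.7 = 0.3819 m, so the well at 1.3 m is 0.9181 m downgradient of the peak.
√(4πDt) = 1.284 m, giving peak height M/(n_e·A·√(4πDt)) = 0.53/(0.30 × 25 × 1.284) = 0.05504 kg/m³.
(x−vt)²/(4Dt) = (0.9181)²/(4 × 0.023 × 5.7) = 1.607; exp(−1.607) = 0.2005.
C = 0.05504 × 0.2005 = 0.0110 kg/m³.

0.0110 kg/m³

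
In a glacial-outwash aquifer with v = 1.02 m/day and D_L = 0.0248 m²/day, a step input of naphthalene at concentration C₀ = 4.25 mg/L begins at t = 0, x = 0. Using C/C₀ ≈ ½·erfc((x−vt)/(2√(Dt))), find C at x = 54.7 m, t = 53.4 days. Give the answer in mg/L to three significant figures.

1.88 mg/L

For a continuous step input, C/C₀ ≈ ½·erfc((x−vt)/(2√(Dt))).
vt = 1.02 × 53.4 = 54.468 m and 2√(Dt) = 2√(0.0248 × 53.4) = 2.302 m.
Argument (x−vt)/(2√(Dt)) = (54.7 − 54.468)/2.302 = 0.1008; ½·erfc(0.1008) = 0.4433.
C = 4.25 × 0.4433 = 1.88 mg/L.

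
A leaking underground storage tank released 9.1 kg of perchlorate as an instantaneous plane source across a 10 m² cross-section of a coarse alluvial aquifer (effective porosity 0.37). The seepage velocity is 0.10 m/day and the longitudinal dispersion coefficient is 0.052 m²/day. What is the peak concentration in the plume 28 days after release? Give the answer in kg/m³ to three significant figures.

0.575 kg/m³

The peak of an instantaneous 1D plume sits at x = vt; there the Gaussian factor is 1 and C_max = M/(n_e·A·√(4πDt)), where n_e·A is the pore area the mass is dissolved in.
√(4πDt) = √(4π × 0.052 × 28) = 4.277 m, so C_max = 9.1/(0.37 × 10 × 4.277) = 0.575 kg/m³.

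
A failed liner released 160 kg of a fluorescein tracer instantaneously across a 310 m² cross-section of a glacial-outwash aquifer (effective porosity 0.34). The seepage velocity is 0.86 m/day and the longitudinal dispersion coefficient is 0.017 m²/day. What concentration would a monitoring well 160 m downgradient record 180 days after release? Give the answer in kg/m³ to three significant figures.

0.0269 kg/m³

For an instantaneous plane source, C(x,t) = M/(n_e·A·√(4πDt)) · exp(−(x−vt)²/(4Dt)), with n_e·A the pore (flow) area.
Plume center vt = 0.86 × 180 = 154.8 m, so the well at 160 m is 5.2 m downgradient of the peak.
√(4πDt) = 6.201 m, giving peak height M/(n_e·A·√(4πDt)) = 160/(0.34 × 310 × 6.201) = 0.2448 kg/m³.
(x−vt)²/(4Dt) = (5.2)²/(4 × 0.017 × 180) = 2.209; exp(−2.209) = 0.1098.
C = 0.2448 × 0.1098 = 0.0269 kg/m³.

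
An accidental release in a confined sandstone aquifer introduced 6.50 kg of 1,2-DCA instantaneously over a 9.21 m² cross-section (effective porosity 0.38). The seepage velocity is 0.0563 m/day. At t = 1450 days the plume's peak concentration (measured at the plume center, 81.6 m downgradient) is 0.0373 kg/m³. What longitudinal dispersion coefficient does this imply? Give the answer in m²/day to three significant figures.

At the plume center C_max = M/(n_e·A·√(4πDt)), so D = M²/(4πt·(n_e·A·C_max)²).
n_e·A·C_max = 0.38 × 9.21 × 0.0373 = 0.1305 kg/m.
D = 6.50²/(4π × 1450 × 0.1305²) = 0.136 m²/day.

0.136 m²/day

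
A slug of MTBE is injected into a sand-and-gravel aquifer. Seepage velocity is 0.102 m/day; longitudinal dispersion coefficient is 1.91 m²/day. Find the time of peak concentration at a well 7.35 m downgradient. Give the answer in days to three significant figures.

13.6 days

For the 1D instantaneous-source solution, setting ∂C/∂t = 0 at fixed x gives v²t² + 2Dt − x² = 0, so t = (√(D² + v²x²) − D)/v².
√(D² + v²x²) = √(1.91² + 0.102² × 7.35²) = 2.052; v² = 0.010404.
t = (2.052 − 1.91)/0.010404 = 13.6 days (vs. the pure-advection estimate x/v = 72.1 d).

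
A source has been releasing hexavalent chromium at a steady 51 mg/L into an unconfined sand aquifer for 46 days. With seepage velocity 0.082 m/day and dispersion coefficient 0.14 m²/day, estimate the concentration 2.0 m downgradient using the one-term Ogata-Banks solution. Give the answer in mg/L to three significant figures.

35.2 mg/L

For a continuous step input, C/C₀ ≈ ½·erfc((x−vt)/(2√(Dt))).
vt = 0.082 × 46 = 3.772 m and 2√(Dt) = 2√(0.14 × 46) = 5.075 m.
Argument (x−vt)/(2√(Dt)) = (2.0 − 3.772)/5.075 = -0.3492; ½·erfc(-0.3492) = 0.6893.
C = 51 × 0.6893 = 35.2 mg/L.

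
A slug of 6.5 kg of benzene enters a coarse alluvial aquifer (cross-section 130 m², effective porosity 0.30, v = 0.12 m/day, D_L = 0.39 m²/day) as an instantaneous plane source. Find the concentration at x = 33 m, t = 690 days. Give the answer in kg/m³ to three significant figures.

0.000286 kg/m³

For an instantaneous plane source, C(x,t) = M/(n_e·A·√(4πDt)) · exp(−(x−vt)²/(4Dt)), with n_e·A the pore (flow) area.
Plume center vt = 0.12 × 690 = 82.8 m, so the well at 33 m is 49.8 m upgradient of the peak.
√(4πDt) = 58.15 m, giving peak height M/(n_e·A·√(4πDt)) = 6.5/(0.30 × 130 × 58.15) = 0.002866 kg/m³.
(x−vt)²/(4Dt) = (-49.8)²/(4 × 0.39 × 690) = 2.304; exp(−2.304) = 0.09986.
C = 0.002866 × 0.09986 = 0.000286 kg/m³.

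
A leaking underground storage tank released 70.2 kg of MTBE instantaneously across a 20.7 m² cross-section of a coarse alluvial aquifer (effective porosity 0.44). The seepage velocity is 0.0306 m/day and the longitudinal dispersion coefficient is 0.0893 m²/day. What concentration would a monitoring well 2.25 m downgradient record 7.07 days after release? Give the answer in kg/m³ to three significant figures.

For an instantaneous plane source, C(x,t) = M/(n_e·A·√(4πDt)) · exp(−(x−vt)²/(4Dt)), with n_e·A the pore (flow) area.
Plume center vt = 0.0306 × 7.07 = 0.216342 m, so the well at 2.25 m is 2.033658 m downgradient of the peak.
√(4πDt) = 2.817 m, giving peak height M/(n_e·A·√(4πDt)) = 70.2/(0.44 × 20.7 × 2.817) = 2.736 kg/m³.
(x−vt)²/(4Dt) = (2.033658)²/(4 × 0.0893 × 7.07) = 1.638; exp(−1.638) = 0.1944.
C = 2.736 × 0.1944 = 0.532 kg/m³.

0.532 kg/m³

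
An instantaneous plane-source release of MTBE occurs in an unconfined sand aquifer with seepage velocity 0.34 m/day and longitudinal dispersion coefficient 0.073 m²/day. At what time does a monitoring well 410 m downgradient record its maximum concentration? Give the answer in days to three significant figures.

1210 days

For the 1D instantaneous-source solution, setting ∂C/∂t = 0 at fixed x gives v²t² + 2Dt − x² = 0, so t = (√(D² + v²x²) − D)/v².
√(D² + v²x²) = √(0.073² + 0.34² × 410²) = 139.4; v² = 0.1156.
t = (139.4 − 0.073)/0.1156 = 1210 days (vs. the pure-advection estimate x/v = 1210 d).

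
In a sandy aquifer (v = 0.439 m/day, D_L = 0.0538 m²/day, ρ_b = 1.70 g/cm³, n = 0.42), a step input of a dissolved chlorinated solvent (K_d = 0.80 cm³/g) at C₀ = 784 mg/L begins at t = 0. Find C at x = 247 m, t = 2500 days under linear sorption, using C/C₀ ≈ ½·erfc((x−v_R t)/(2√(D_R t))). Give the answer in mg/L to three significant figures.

Retardation factor R = 1 + ρ_b·K_d/n = 1 + 1.70 × 0.80/0.42 = 4.238.
Sorption retards both mechanisms: v_R = v/R = 0.1036 m/day, D_R = D/R = 0.01269 m²/day.
v_R·t = 0.1036 × 2500 = 259 m; 2√(D_R t) = 11.26 m; argument = (247 − 259)/11.26 = -1.066.
C = C₀ × ½·erfc(-1.066) = 784 × 0.9342 = 732 mg/L.

732 mg/L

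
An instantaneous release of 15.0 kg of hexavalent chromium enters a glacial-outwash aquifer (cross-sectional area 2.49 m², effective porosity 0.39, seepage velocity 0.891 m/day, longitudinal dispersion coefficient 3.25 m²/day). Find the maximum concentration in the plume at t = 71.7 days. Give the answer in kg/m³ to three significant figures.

The peak of an instantaneous 1D plume sits at x = vt; there the Gaussian factor is 1 and C_max = M/(n_e·A·√(4πDt)), where n_e·A is the pore area the mass is dissolved in.
√(4πDt) = √(4π × 3.25 × 71.7) = 54.11 m, so C_max = 15.0/(0.39 × 2.49 × 54.11) = 0.285 kg/m³.

0.285 kg/m³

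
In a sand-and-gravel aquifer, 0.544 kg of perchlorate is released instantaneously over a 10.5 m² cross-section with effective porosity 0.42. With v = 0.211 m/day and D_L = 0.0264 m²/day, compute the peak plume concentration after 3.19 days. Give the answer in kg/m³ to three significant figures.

The peak of an instantaneous 1D plume sits at x = vt; there the Gaussian factor is 1 and C_max = M/(n_e·A·√(4πDt)), where n_e·A is the pore area the mass is dissolved in.
√(4πDt) = √(4π × 0.0264 × 3.19) = 1.029 m, so C_max = 0.544/(0.42 × 10.5 × 1.029) = 0.120 kg/m³.

0.120 kg/m³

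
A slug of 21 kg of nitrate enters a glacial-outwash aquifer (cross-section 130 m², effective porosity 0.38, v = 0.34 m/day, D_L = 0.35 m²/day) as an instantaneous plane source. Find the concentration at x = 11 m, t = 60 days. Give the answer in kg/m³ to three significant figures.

0.00914 kg/m³

For an instantaneous plane source, C(x,t) = M/(n_e·A·√(4πDt)) · exp(−(x−vt)²/(4Dt)), with n_e·A the pore (flow) area.
Plume center vt = 0.34 × 60 = 20.4 m, so the well at 11 m is 9.4 m upgradient of the peak.
√(4πDt) = 16.24 m, giving peak height M/(n_e·A·√(4πDt)) = 21/(0.38 × 130 × 16.24) = 0.02618 kg/m³.
(x−vt)²/(4Dt) = (-9.4)²/(4 × 0.35 × 60) = 1.052; exp(−1.052) = 0.3492.
C = 0.02618 × 0.3492 = 0.00914 kg/m³.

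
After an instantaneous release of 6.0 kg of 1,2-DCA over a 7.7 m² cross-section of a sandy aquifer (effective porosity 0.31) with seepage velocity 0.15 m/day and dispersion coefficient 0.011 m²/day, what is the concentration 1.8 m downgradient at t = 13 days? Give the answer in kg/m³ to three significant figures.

1.80 kg/m³

For an instantaneous plane source, C(x,t) = M/(n_e·A·√(4πDt)) · exp(−(x−vt)²/(4Dt)), with n_e·A the pore (flow) area.
Plume center vt = 0.15 × 13 = 1.95 m, so the well at 1.8 m is 0.15 m upgradient of the peak.
√(4πDt) = 1.341 m, giving peak height M/(n_e·A·√(4πDt)) = 6.0/(0.31 × 7.7 × 1.341) = 1.874 kg/m³.
(x−vt)²/(4Dt) = (-0.15)²/(4 × 0.011 × 13) = 0.03934; exp(−0.03934) = 0.9614.
C = 1.874 × 0.9614 = 1.80 kg/m³.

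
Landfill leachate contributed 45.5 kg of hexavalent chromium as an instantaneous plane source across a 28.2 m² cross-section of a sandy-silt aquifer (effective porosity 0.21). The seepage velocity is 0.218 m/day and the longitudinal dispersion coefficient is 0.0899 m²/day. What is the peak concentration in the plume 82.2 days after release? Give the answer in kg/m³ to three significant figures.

The peak of an instantaneous 1D plume sits at x = vt; there the Gaussian factor is 1 and C_max = M/(n_e·A·√(4πDt)), where n_e·A is the pore area the mass is dissolved in.
√(4πDt) = √(4π × 0.0899 × 82.2) = 9.637 m, so C_max = 45.5/(0.21 × 28.2 × 9.637) = 0.797 kg/m³.

0.797 kg/m³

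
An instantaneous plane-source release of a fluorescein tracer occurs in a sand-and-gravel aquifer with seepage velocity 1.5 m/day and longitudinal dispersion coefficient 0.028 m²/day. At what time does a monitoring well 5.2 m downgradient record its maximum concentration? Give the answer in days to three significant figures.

3.45 days

For the 1D instantaneous-source solution, setting ∂C/∂t = 0 at fixed x gives v²t² + 2Dt − x² = 0, so t = (√(D² + v²x²) − D)/v².
√(D² + v²x²) = √(0.028² + 1.5² × 5.2²) = 7.800; v² = 2.25.
t = (7.800 − 0.028)/2.25 = 3.45 days (vs. the pure-advection estimate x/v = 3.47 d).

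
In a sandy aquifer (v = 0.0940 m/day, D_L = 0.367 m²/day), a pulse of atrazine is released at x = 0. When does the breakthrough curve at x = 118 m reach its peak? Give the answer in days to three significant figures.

For the 1D instantaneous-source solution, setting ∂C/∂t = 0 at fixed x gives v²t² + 2Dt − x² = 0, so t = (√(D² + v²x²) − D)/v².
√(D² + v²x²) = √(0.367² + 0.0940² × 118²) = 11.10; v² = 0.008836.
t = (11.10 − 0.367)/0.008836 = 1210 days (vs. the pure-advection estimate x/v = 1260 d).

1210 days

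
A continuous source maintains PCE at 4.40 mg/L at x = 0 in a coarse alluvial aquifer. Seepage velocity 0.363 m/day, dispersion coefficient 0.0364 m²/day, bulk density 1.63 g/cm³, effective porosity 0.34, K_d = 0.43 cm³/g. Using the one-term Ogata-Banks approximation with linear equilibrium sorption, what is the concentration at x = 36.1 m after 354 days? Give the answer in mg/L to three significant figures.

Retardation factor R = 1 + ρ_b·K_d/n = 1 + 1.63 × 0.43/0.34 = 3.061.
Sorption retards both mechanisms: v_R = v/R = 0.1186 m/day, D_R = D/R = 0.01189 m²/day.
v_R·t = 0.1186 × 354 = 41.9844 m; 2√(D_R t) = 4.103 m; argument = (36.1 − 41.9844)/4.103 = -1.434.
C = C₀ × ½·erfc(-1.434) = 4.40 × 0.9787 = 4.31 mg/L.

4.31 mg/L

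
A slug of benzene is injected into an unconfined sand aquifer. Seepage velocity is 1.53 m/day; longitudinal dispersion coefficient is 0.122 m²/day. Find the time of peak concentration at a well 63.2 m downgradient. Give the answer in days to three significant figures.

41.3 days

For the 1D instantaneous-source solution, setting ∂C/∂t = 0 at fixed x gives v²t² + 2Dt − x² = 0, so t = (√(D² + v²x²) − D)/v².
√(D² + v²x²) = √(0.122² + 1.53² × 63.2²) = 96.70; v² = 2.3409.
t = (96.70 − 0.122)/2.3409 = 41.3 days (vs. the pure-advection estimate x/v = 41.3 d).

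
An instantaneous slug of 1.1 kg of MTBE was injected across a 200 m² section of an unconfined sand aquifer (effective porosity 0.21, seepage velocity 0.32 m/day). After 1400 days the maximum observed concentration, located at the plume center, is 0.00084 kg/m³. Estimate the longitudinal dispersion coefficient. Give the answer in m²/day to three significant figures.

At the plume center C_max = M/(n_e·A·√(4πDt)), so D = M²/(4πt·(n_e·A·C_max)²).
n_e·A·C_max = 0.21 × 200 × 0.00084 = 0.03528 kg/m.
D = 1.1²/(4π × 1400 × 0.03528²) = 0.0553 m²/day.

0.0553 m²/day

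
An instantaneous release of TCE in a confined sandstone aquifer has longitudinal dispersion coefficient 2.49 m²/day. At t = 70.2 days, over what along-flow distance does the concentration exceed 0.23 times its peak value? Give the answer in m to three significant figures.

64.1 m

The plume is Gaussian with σ = √(2Dt) = √(2 × 2.49 × 70.2) = 18.70 m.
C/C_peak = exp(−Δx²/(2σ²)) = 0.23 ⇒ Δx = σ·√(−2 ln 0.23) = 18.70 × 1.714 = 32.05 m.
Width = 2Δx = 64.1 m.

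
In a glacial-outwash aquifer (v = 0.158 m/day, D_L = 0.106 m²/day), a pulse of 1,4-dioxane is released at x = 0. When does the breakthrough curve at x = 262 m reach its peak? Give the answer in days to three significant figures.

For the 1D instantaneous-source solution, setting ∂C/∂t = 0 at fixed x gives v²t² + 2Dt − x² = 0, so t = (√(D² + v²x²) − D)/v².
√(D² + v²x²) = √(0.106² + 0.158² × 262²) = 41.40; v² = 0.024964.
t = (41.40 − 0.106)/0.024964 = 1650 days (vs. the pure-advection estimate x/v = 1660 d).

1650 days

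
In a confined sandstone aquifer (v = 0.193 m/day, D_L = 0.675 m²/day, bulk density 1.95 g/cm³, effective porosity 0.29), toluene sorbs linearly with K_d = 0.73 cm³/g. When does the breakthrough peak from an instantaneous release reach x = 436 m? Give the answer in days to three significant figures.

Retardation factor R = 1 + ρ_b·K_d/n = 1 + 1.95 × 0.73/0.29 = 5.909.
Sorption retards both mechanisms: v_R = v/R = 0.03266 m/day, D_R = D/R = 0.1142 m²/day.
Peak time from v_R²t² + 2D_R t − x² = 0: t = (√(D_R² + v_R²x²) − D_R)/v_R².
√(D_R² + v_R²x²) = √(0.1142² + 0.03266² × 436²) = 14.24; v_R² = 0.001067.
t = (14.24 − 0.1142)/0.001067 = 13200 days.

13200 days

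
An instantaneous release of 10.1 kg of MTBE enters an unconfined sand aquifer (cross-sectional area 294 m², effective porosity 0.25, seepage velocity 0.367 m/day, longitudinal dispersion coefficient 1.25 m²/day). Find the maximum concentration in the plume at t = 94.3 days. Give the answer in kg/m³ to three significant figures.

0.00357 kg/m³

The peak of an instantaneous 1D plume sits at x = vt; there the Gaussian factor is 1 and C_max = M/(n_e·A·√(4πDt)), where n_e·A is the pore area the mass is dissolved in.
√(4πDt) = √(4π × 1.25 × 94.3) = 38.49 m, so C_max = 10.1/(0.25 × 294 × 38.49) = 0.00357 kg/m³.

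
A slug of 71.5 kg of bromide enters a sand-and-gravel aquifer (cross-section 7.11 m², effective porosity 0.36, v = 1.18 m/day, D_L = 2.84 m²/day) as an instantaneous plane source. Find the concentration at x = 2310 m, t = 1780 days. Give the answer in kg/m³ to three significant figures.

For an instantaneous plane source, C(x,t) = M/(n_e·A·√(4πDt)) · exp(−(x−vt)²/(4Dt)), with n_e·A the pore (flow) area.
Plume center vt = 1.18 × 1780 = 2100.4 m, so the well at 2310 m is 209.6 m downgradient of the peak.
√(4πDt) = 252.0 m, giving peak height M/(n_e·A·√(4πDt)) = 71.5/(0.36 × 7.11 × 252.0) = 0.1108 kg/m³.
(x−vt)²/(4Dt) = (209.6)²/(4 × 2.84 × 1780) = 2.173; exp(−2.173) = 0.1138.
C = 0.1108 × 0.1138 = 0.0126 kg/m³.

0.0126 kg/m³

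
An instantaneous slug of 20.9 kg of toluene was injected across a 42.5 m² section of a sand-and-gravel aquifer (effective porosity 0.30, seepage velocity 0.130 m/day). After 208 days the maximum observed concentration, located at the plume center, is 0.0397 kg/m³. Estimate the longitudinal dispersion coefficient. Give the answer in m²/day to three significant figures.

0.652 m²/day

At the plume center C_max = M/(n_e·A·√(4πDt)), so D = M²/(4πt·(n_e·A·C_max)²).
n_e·A·C_max = 0.30 × 42.5 × 0.0397 = 0.5062 kg/m.
D = 20.9²/(4π × 208 × 0.5062²) = 0.652 m²/day.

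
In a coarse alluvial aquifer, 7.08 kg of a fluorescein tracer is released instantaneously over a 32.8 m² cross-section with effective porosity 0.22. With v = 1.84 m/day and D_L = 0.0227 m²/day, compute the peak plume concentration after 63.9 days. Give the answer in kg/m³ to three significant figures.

The peak of an instantaneous 1D plume sits at x = vt; there the Gaussian factor is 1 and C_max = M/(n_e·A·√(4πDt)), where n_e·A is the pore area the mass is dissolved in.
√(4πDt) = √(4π × 0.0227 × 63.9) = 4.269 m, so C_max = 7.08/(0.22 × 32.8 × 4.269) = 0.230 kg/m³.

0.230 kg/m³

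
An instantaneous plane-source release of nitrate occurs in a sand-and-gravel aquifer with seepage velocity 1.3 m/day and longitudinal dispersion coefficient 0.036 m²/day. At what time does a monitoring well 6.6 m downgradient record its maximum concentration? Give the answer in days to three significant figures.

5.06 days

For the 1D instantaneous-source solution, setting ∂C/∂t = 0 at fixed x gives v²t² + 2Dt − x² = 0, so t = (√(D² + v²x²) − D)/v².
√(D² + v²x²) = √(0.036² + 1.3² × 6.6²) = 8.580; v² = 1.69.
t = (8.580 − 0.036)/1.69 = 5.06 days (vs. the pure-advection estimate x/v = 5.08 d).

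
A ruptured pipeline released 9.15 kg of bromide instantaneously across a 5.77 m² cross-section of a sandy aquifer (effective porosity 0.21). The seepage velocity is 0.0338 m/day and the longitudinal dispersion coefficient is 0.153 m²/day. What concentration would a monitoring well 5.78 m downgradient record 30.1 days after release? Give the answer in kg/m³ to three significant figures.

For an instantaneous plane source, C(x,t) = M/(n_e·A·√(4πDt)) · exp(−(x−vt)²/(4Dt)), with n_e·A the pore (flow) area.
Plume center vt = 0.0338 × 30.1 = 1.01738 m, so the well at 5.78 m is 4.76262 m downgradient of the peak.
√(4πDt) = 7.607 m, giving peak height M/(n_e·A·√(4πDt)) = 9.15/(0.21 × 5.77 × 7.607) = 0.9927 kg/m³.
(x−vt)²/(4Dt) = (4.76262)²/(4 × 0.153 × 30.1) = 1.231; exp(−1.231) = 0.2920.
C = 0.9927 × 0.2920 = 0.290 kg/m³.

0.290 kg/m³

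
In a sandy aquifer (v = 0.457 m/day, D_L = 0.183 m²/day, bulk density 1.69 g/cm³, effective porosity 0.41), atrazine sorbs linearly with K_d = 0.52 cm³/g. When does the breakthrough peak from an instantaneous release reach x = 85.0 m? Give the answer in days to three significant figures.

Retardation factor R = 1 + ρ_b·K_d/n = 1 + 1.69 × 0.52/0.41 = 3.143.
Sorption retards both mechanisms: v_R = v/R = 0.1454 m/day, D_R = D/R = 0.05822 m²/day.
Peak time from v_R²t² + 2D_R t − x² = 0: t = (√(D_R² + v_R²x²) − D_R)/v_R².
√(D_R² + v_R²x²) = √(0.05822² + 0.1454² × 85.0²) = 12.36; v_R² = 0.02114.
t = (12.36 − 0.05822)/0.02114 = 582 days.

582 days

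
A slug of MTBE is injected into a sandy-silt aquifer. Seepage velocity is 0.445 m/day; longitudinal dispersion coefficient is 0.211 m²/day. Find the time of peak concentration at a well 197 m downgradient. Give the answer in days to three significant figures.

442 days

For the 1D instantaneous-source solution, setting ∂C/∂t = 0 at fixed x gives v²t² + 2Dt − x² = 0, so t = (√(D² + v²x²) − D)/v².
√(D² + v²x²) = √(0.211² + 0.445² × 197²) = 87.67; v² = 0.198025.
t = (87.67 − 0.211)/0.198025 = 442 days (vs. the pure-advection estimate x/v = 443 d).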